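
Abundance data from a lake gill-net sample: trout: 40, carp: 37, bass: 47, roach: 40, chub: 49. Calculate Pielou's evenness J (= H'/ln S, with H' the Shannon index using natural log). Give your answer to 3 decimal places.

Total N = 40+37+47+40+49 = 213, so the proportions are 0.18779, 0.17371, 0.22066, 0.18779, 0.23005 (working shown to 5 dp, full precision carried).
H' = −Σ pᵢ ln pᵢ = −((-0.31407) + (-0.30406) + (-0.33345) + (-0.31407) + (-0.33805)) = 1.60368.
With S = 5 species, ln S = 1.60944, so J = 1.60368/1.60944 = 0.99643, i.e. 0.996 to 3 decimal places.

0.996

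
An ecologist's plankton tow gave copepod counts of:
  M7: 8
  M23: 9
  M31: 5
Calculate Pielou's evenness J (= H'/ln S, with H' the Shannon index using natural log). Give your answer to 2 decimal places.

0.97

Total N = 8+9+5 = 22, so the proportions are 0.3636, 0.4091, 0.2273 (working shown to 4 dp, full precision carried).
H' = −Σ pᵢ ln pᵢ = −((-0.3679) + (-0.3657) + (-0.3367)) = 1.0702.
With S = 3 species, ln S = 1.0986, so J = 1.0702/1.0986 = 0.9742, i.e. 0.97 to 2 decimal places.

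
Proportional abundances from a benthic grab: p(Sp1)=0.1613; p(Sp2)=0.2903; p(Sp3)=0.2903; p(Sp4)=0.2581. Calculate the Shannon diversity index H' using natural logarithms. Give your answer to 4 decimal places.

Each pᵢ ln pᵢ term (working shown to 6 dp, full precision carried): 0.1613×(-1.824489)=-0.294290, 0.2903×(-1.236840)=-0.359055, 0.2903×(-1.236840)=-0.359055, 0.2581×(-1.354408)=-0.349573.
Sum = -1.361972, so H' = 1.3620.

1.3620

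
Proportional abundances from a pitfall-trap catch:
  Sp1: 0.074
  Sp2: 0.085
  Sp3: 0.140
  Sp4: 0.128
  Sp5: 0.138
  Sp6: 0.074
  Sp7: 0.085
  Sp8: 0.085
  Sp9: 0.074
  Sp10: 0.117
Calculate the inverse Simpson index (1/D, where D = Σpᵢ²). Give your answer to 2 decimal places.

D = 0.074² + 0.085² + 0.14² + 0.128² + 0.138² + 0.074² + 0.085² + 0.085² + 0.074² + 0.117² = 0.005476 + 0.007225 + 0.019600 + 0.016384 + 0.019044 + 0.005476 + 0.007225 + 0.007225 + 0.005476 + 0.013689 = 0.106820 (working shown to 6 dp, full precision carried).
So 1/D = 9.3615, i.e. 9.36 to 2 decimal places.

9.36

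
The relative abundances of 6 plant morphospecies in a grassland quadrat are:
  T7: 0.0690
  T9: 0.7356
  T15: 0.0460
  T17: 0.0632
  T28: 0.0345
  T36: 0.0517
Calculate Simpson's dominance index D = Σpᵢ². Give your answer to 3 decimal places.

D = 0.069² + 0.7356² + 0.046² + 0.0632² + 0.0345² + 0.0517² = 0.00476 + 0.54111 + 0.00212 + 0.00399 + 0.00119 + 0.00267 = 0.55584 (working shown to 5 dp, full precision carried).
To 3 decimal places, D = 0.556.

0.556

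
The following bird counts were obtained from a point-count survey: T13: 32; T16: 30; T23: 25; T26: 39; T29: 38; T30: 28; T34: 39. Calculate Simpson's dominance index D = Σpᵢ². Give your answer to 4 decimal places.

Total N = 32+30+25+39+38+28+39 = 231, so the proportions are 0.138528, 0.12987, 0.108225, 0.168831, 0.164502, 0.121212, 0.168831 (working shown to 6 dp, full precision carried).
D = 0.138528² + 0.12987² + 0.108225² + 0.168831² + 0.164502² + 0.121212² + 0.168831² = 0.019190 + 0.016866 + 0.011713 + 0.028504 + 0.027061 + 0.014692 + 0.028504 = 0.146530.
To 4 decimal places, D = 0.1465.

0.1465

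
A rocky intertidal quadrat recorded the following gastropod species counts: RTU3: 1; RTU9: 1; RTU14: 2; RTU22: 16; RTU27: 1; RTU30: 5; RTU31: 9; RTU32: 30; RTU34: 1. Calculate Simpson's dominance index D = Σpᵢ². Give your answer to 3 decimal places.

0.292

Total N = 1+1+2+16+1+5+9+30+1 = 66, so the proportions are 0.01515, 0.01515, 0.0303, 0.24242, 0.01515, 0.07576, 0.13636, 0.45455, 0.01515 (working shown to 5 dp, full precision carried).
D = 0.01515² + 0.01515² + 0.0303² + 0.24242² + 0.01515² + 0.07576² + 0.13636² + 0.45455² + 0.01515² = 0.00023 + 0.00023 + 0.00092 + 0.05877 + 0.00023 + 0.00574 + 0.01860 + 0.20661 + 0.00023 = 0.29155.
To 3 decimal places, D = 0.292.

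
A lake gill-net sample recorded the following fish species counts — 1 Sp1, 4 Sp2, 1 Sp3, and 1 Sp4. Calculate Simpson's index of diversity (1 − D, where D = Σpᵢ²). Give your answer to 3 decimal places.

0.612

Total N = 1+4+1+1 = 7, so the proportions are 0.14286, 0.57143, 0.14286, 0.14286 (working shown to 5 dp, full precision carried).
D = 0.14286² + 0.57143² + 0.14286² + 0.14286² = 0.02041 + 0.32653 + 0.02041 + 0.02041 = 0.38776.
So 1 − D = 0.61224, i.e. 0.612 to 3 decimal places.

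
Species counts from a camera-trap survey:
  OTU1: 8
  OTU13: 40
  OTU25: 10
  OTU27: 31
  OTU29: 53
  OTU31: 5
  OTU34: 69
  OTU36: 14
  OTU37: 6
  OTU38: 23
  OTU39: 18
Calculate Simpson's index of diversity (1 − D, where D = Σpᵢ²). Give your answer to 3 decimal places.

Total N = 8+40+10+31+53+5+69+14+6+23+18 = 277, so the proportions are 0.02888, 0.1444, 0.0361, 0.11191, 0.19134, 0.01805, 0.2491, 0.05054, 0.02166, 0.08303, 0.06498 (working shown to 5 dp, full precision carried).
D = 0.02888² + 0.1444² + 0.0361² + 0.11191² + 0.19134² + 0.01805² + 0.2491² + 0.05054² + 0.02166² + 0.08303² + 0.06498² = 0.00083 + 0.02085 + 0.00130 + 0.01252 + 0.03661 + 0.00033 + 0.06205 + 0.00255 + 0.00047 + 0.00689 + 0.00422 = 0.14864.
So 1 − D = 0.85136, i.e. 0.851 to 3 decimal places.

0.851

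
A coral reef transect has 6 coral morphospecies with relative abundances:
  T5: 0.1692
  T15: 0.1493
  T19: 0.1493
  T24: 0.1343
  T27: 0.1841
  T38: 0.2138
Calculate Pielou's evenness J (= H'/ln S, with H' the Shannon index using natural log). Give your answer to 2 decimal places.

H' = −Σ pᵢ ln pᵢ = −((-0.3006) + (-0.2839) + (-0.2839) + (-0.2696) + (-0.3115) + (-0.3298)) = 1.7795 (working shown to 4 dp, full precision carried).
With S = 6 species, ln S = 1.7918, so J = 1.7795/1.7918 = 0.9932, i.e. 0.99 to 2 decimal places.

0.99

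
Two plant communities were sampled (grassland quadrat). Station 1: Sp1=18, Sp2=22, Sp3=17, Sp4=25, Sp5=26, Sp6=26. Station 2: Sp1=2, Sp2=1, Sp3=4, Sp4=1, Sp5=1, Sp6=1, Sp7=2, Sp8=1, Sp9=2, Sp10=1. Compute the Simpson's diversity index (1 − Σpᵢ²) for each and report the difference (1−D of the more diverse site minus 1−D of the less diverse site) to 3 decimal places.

Station 1: N=134, proportions 0.134328, 0.164179, 0.126866, 0.186567, 0.19403, 0.19403, giving 1−D = 0.828804 (working shown to 6 dp, full precision carried).
Station 2: N=16, proportions 0.125, 0.0625, 0.25, 0.0625, 0.0625, 0.0625, 0.125, 0.0625, 0.125, 0.0625, giving 1−D = 0.867188.
Difference = |0.828804 − 0.867188| = 0.038384, i.e. 0.038 to 3 decimal places.

0.038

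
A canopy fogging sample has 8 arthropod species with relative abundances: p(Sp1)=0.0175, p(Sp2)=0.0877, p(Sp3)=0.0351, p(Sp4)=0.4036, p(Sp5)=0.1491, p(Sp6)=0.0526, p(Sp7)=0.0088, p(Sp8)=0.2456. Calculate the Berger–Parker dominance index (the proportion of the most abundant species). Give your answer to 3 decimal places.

0.404

The largest proportion is 0.4036, i.e. d = 0.404 to 3 decimal places.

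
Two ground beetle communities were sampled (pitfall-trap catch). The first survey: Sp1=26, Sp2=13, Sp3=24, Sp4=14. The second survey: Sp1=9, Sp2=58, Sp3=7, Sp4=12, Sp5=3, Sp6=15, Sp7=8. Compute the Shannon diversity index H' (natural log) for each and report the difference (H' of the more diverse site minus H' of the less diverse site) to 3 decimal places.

The first survey: N=77, proportions 0.33766, 0.16883, 0.31169, 0.18182, giving H' = 1.34023 (working shown to 5 dp, full precision carried).
The second survey: N=112, proportions 0.08036, 0.51786, 0.0625, 0.10714, 0.02679, 0.13393, 0.07143, giving H' = 1.51070.
Difference = |1.34023 − 1.51070| = 0.17047, i.e. 0.170 to 3 decimal places.

0.170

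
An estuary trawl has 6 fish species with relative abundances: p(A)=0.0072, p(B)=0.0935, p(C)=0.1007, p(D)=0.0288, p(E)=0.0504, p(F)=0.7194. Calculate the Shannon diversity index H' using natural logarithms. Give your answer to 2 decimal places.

Each pᵢ ln pᵢ term (working shown to 4 dp, full precision carried): 0.0072×(-4.9337)=-0.0355, 0.0935×(-2.3698)=-0.2216, 0.1007×(-2.2956)=-0.2312, 0.0288×(-3.5474)=-0.1022, 0.0504×(-2.9878)=-0.1506, 0.7194×(-0.3293)=-0.2369.
Sum = -0.9779, so H' = 0.98.

0.98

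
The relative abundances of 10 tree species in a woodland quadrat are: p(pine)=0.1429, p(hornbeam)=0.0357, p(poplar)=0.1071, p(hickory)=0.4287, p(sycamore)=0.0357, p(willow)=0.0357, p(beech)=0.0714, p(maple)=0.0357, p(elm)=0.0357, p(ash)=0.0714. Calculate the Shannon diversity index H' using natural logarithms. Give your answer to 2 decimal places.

1.85

Each pᵢ ln pᵢ term (working shown to 4 dp, full precision carried): 0.1429×(-1.9456)=-0.2780, 0.0357×(-3.3326)=-0.1190, 0.1071×(-2.2340)=-0.2393, 0.4287×(-0.8470)=-0.3631, 0.0357×(-3.3326)=-0.1190, 0.0357×(-3.3326)=-0.1190, 0.0714×(-2.6395)=-0.1885, 0.0357×(-3.3326)=-0.1190, 0.0357×(-3.3326)=-0.1190, 0.0714×(-2.6395)=-0.1885.
Sum = -1.8522, so H' = 1.85.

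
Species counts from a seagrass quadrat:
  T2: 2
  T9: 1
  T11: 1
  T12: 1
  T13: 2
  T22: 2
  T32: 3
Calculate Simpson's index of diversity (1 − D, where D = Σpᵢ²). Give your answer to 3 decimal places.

0.833

Total N = 2+1+1+1+2+2+3 = 12, so the proportions are 0.16667, 0.08333, 0.08333, 0.08333, 0.16667, 0.16667, 0.25 (working shown to 5 dp, full precision carried).
D = 0.16667² + 0.08333² + 0.08333² + 0.08333² + 0.16667² + 0.16667² + 0.25² = 0.02778 + 0.00694 + 0.00694 + 0.00694 + 0.02778 + 0.02778 + 0.06250 = 0.16667.
So 1 − D = 0.83333, i.e. 0.833 to 3 decimal places.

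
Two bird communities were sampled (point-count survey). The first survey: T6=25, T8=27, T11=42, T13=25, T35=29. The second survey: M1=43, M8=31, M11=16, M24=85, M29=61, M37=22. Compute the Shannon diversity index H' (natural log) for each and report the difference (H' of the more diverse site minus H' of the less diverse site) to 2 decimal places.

0.05

The first survey: N=148, proportions 0.16892, 0.18243, 0.28378, 0.16892, 0.19595, giving H' = 1.58799 (working shown to 5 dp, full precision carried).
The second survey: N=258, proportions 0.16667, 0.12016, 0.06202, 0.32946, 0.23643, 0.08527, giving H' = 1.64235.
Difference = |1.58799 − 1.64235| = 0.05436, i.e. 0.05 to 2 decimal places.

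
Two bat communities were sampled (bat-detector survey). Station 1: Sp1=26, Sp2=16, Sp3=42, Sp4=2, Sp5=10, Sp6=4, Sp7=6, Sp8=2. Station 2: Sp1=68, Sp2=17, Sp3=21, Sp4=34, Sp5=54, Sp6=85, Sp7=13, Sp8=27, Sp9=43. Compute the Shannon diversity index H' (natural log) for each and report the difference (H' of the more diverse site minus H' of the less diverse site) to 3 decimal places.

0.392

Station 1: N=108, proportions 0.2407407, 0.1481481, 0.3888889, 0.0185185, 0.0925926, 0.037037, 0.0555556, 0.0185185, giving H' = 1.6437217 (working shown to 7 dp, full precision carried).
Station 2: N=362, proportions 0.1878453, 0.0469613, 0.058011, 0.0939227, 0.1491713, 0.2348066, 0.0359116, 0.0745856, 0.1187845, giving H' = 2.0352453.
Difference = |1.6437217 − 2.0352453| = 0.3915236, i.e. 0.392 to 3 decimal places.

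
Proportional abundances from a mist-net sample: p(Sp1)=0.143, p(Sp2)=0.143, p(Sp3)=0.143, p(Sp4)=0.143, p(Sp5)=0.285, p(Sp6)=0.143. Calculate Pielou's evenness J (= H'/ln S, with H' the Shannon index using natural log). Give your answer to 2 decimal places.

H' = −Σ pᵢ ln pᵢ = −((-0.2781) + (-0.2781) + (-0.2781) + (-0.2781) + (-0.3578) + (-0.2781)) = 1.7484 (working shown to 4 dp, full precision carried).
With S = 6 species, ln S = 1.7918, so J = 1.7484/1.7918 = 0.9758, i.e. 0.98 to 2 decimal places.

0.98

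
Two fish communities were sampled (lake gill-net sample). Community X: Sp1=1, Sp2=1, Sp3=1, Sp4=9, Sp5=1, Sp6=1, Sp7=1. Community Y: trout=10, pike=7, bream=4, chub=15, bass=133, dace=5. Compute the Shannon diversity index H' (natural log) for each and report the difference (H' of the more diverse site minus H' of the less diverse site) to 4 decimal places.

Community X: N=15, proportions 0.06666667, 0.06666667, 0.06666667, 0.6, 0.06666667, 0.06666667, 0.06666667, giving H' = 1.38971545 (working shown to 8 dp, full precision carried).
Community Y: N=174, proportions 0.05747126, 0.04022989, 0.02298851, 0.0862069, 0.76436782, 0.02873563, giving H' = 0.89884394.
Difference = |1.38971545 − 0.89884394| = 0.49087151, i.e. 0.4909 to 4 decimal places.

0.4909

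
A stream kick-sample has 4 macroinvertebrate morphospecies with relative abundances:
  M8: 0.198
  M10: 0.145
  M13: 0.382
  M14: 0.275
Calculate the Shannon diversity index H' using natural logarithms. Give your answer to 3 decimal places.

1.323

Each pᵢ ln pᵢ term (working shown to 5 dp, full precision carried): 0.198×(-1.61949)=-0.32066, 0.145×(-1.93102)=-0.28000, 0.382×(-0.96233)=-0.36761, 0.275×(-1.29098)=-0.35502.
Sum = -1.32329, so H' = 1.323.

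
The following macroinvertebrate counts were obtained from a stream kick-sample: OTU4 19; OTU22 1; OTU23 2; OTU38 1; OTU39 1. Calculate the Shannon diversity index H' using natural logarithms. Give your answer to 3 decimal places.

Total N = 19+1+2+1+1 = 24, so the proportions are 0.79167, 0.04167, 0.08333, 0.04167, 0.04167 (working shown to 5 dp, full precision carried).
Each pᵢ ln pᵢ term: 0.79167×(-0.23361)=-0.18495, 0.04167×(-3.17805)=-0.13242, 0.08333×(-2.48491)=-0.20708, 0.04167×(-3.17805)=-0.13242, 0.04167×(-3.17805)=-0.13242.
Sum = -0.78928, so H' = 0.789.

0.789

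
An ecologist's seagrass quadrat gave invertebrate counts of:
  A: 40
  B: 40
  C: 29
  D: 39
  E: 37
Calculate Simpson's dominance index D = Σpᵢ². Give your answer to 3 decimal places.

0.203

Total N = 40+40+29+39+37 = 185, so the proportions are 0.21622, 0.21622, 0.15676, 0.21081, 0.2 (working shown to 5 dp, full precision carried).
D = 0.21622² + 0.21622² + 0.15676² + 0.21081² + 0.2² = 0.04675 + 0.04675 + 0.02457 + 0.04444 + 0.04000 = 0.20251.
To 3 decimal places, D = 0.203.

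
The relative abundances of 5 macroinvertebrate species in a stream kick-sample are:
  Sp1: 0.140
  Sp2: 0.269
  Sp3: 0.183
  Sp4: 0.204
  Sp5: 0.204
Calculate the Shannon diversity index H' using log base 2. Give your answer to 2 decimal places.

Each pᵢ log₂ pᵢ term (working shown to 4 dp, full precision carried): 0.14×(-2.8365)=-0.3971, 0.269×(-1.8943)=-0.5096, 0.183×(-2.4501)=-0.4484, 0.204×(-2.2934)=-0.4678, 0.204×(-2.2934)=-0.4678.
Sum = -2.2907, so H' = 2.29.

2.29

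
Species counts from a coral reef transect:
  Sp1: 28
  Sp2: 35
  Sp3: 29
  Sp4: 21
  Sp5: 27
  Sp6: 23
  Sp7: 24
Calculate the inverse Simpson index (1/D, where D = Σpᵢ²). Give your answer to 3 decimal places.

6.823

Total N = 28+35+29+21+27+23+24 = 187, so the proportions are 0.1497326, 0.1871658, 0.1550802, 0.1122995, 0.144385, 0.1229947, 0.1283422 (working shown to 7 dp, full precision carried).
D = 0.1497326² + 0.1871658² + 0.1550802² + 0.1122995² + 0.144385² + 0.1229947² + 0.1283422² = 0.0224199 + 0.0350310 + 0.0240499 + 0.0126112 + 0.0208470 + 0.0151277 + 0.0164717 = 0.1465584.
So 1/D = 6.82322, i.e. 6.823 to 3 decimal places.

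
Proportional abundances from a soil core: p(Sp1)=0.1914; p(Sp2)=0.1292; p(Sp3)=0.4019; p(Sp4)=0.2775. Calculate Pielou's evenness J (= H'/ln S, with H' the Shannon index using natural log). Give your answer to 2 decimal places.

0.94

H' = −Σ pᵢ ln pᵢ = −((-0.3165) + (-0.2644) + (-0.3664) + (-0.3557)) = 1.3029 (working shown to 4 dp, full precision carried).
With S = 4 species, ln S = 1.3863, so J = 1.3029/1.3863 = 0.9399, i.e. 0.94 to 2 decimal places.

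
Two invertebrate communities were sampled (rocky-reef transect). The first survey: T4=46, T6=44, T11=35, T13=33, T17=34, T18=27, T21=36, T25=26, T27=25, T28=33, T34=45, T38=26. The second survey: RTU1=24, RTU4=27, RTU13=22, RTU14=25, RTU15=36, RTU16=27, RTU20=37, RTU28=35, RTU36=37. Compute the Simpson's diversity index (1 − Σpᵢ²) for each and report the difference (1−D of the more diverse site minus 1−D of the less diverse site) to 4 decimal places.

The first survey: N=410, proportions 0.112195, 0.107317, 0.085366, 0.080488, 0.082927, 0.065854, 0.087805, 0.063415, 0.060976, 0.080488, 0.109756, 0.063415, giving 1−D = 0.912921 (working shown to 6 dp, full precision carried).
The second survey: N=270, proportions 0.088889, 0.1, 0.081481, 0.092593, 0.133333, 0.1, 0.137037, 0.12963, 0.137037, giving 1−D = 0.884746.
Difference = |0.912921 − 0.884746| = 0.028175, i.e. 0.0282 to 4 decimal places.

0.0282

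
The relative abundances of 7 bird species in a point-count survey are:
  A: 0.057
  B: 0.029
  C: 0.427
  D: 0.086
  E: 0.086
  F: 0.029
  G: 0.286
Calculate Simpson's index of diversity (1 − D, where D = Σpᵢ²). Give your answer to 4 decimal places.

0.7162

D = 0.057² + 0.029² + 0.427² + 0.086² + 0.086² + 0.029² + 0.286² = 0.003249 + 0.000841 + 0.182329 + 0.007396 + 0.007396 + 0.000841 + 0.081796 = 0.283848 (working shown to 6 dp, full precision carried).
So 1 − D = 0.716152, i.e. 0.7162 to 4 decimal places.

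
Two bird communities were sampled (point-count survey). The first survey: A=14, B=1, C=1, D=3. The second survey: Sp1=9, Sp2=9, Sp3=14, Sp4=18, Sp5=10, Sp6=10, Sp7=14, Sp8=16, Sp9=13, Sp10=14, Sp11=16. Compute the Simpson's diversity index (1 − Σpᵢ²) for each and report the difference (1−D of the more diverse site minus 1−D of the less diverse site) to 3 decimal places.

The first survey: N=19, proportions 0.7368421, 0.0526316, 0.0526316, 0.1578947, giving 1−D = 0.4265928 (working shown to 7 dp, full precision carried).
The second survey: N=143, proportions 0.0629371, 0.0629371, 0.0979021, 0.1258741, 0.0699301, 0.0699301, 0.0979021, 0.1118881, 0.0909091, 0.0979021, 0.1118881, giving 1−D = 0.9043963.
Difference = |0.4265928 − 0.9043963| = 0.4778035, i.e. 0.478 to 3 decimal places.

0.478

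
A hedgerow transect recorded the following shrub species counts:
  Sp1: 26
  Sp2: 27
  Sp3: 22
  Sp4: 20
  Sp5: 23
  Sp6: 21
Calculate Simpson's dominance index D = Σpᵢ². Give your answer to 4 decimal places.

0.1687

Total N = 26+27+22+20+23+21 = 139, so the proportions are 0.18705, 0.194245, 0.158273, 0.143885, 0.165468, 0.151079 (working shown to 6 dp, full precision carried).
D = 0.18705² + 0.194245² + 0.158273² + 0.143885² + 0.165468² + 0.151079² = 0.034988 + 0.037731 + 0.025050 + 0.020703 + 0.027380 + 0.022825 = 0.168677.
To 4 decimal places, D = 0.1687.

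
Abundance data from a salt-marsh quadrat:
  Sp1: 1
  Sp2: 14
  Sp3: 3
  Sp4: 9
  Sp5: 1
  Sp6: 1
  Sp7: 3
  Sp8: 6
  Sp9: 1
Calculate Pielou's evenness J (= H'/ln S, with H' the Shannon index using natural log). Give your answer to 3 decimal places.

0.803

Total N = 1+14+3+9+1+1+3+6+1 = 39, so the proportions are 0.02564, 0.35897, 0.07692, 0.23077, 0.02564, 0.02564, 0.07692, 0.15385, 0.02564 (working shown to 5 dp, full precision carried).
H' = −Σ pᵢ ln pᵢ = −((-0.09394) + (-0.36777) + (-0.19730) + (-0.33839) + (-0.09394) + (-0.09394) + (-0.19730) + (-0.28797) + (-0.09394)) = 1.76448.
With S = 9 species, ln S = 2.19722, so J = 1.76448/2.19722 = 0.80305, i.e. 0.803 to 3 decimal places.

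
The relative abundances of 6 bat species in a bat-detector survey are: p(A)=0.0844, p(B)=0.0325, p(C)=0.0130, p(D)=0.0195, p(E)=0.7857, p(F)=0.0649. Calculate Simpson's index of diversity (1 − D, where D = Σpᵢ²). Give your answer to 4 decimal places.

D = 0.0844² + 0.0325² + 0.013² + 0.0195² + 0.7857² + 0.0649² = 0.007123 + 0.001056 + 0.000169 + 0.000380 + 0.617324 + 0.004212 = 0.630265 (working shown to 6 dp, full precision carried).
So 1 − D = 0.369735, i.e. 0.3697 to 4 decimal places.

0.3697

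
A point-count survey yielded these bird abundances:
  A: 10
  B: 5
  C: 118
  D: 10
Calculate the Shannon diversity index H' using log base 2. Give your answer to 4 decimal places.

Total N = 10+5+118+10 = 143, so the proportions are 0.06993, 0.034965, 0.825175, 0.06993 (working shown to 6 dp, full precision carried).
Each pᵢ log₂ pᵢ term: 0.06993×(-3.837943)=-0.268388, 0.034965×(-4.837943)=-0.169159, 0.825175×(-0.277228)=-0.228762, 0.06993×(-3.837943)=-0.268388.
Sum = -0.934696, so H' = 0.9347.

0.9347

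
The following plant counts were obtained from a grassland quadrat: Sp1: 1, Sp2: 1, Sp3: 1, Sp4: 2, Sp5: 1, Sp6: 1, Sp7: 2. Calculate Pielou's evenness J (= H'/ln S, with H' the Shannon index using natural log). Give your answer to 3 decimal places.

Total N = 1+1+1+2+1+1+2 = 9, so the proportions are 0.11111, 0.11111, 0.11111, 0.22222, 0.11111, 0.11111, 0.22222 (working shown to 5 dp, full precision carried).
H' = −Σ pᵢ ln pᵢ = −((-0.24414) + (-0.24414) + (-0.24414) + (-0.33424) + (-0.24414) + (-0.24414) + (-0.33424)) = 1.88916.
With S = 7 species, ln S = 1.94591, so J = 1.88916/1.94591 = 0.97084, i.e. 0.971 to 3 decimal places.

0.971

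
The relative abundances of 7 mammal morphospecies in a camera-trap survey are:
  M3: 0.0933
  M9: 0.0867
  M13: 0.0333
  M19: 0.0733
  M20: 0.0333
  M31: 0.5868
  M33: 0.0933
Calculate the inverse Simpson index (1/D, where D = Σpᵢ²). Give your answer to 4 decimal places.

D = 0.0933² + 0.0867² + 0.0333² + 0.0733² + 0.0333² + 0.5868² + 0.0933² = 0.0087049 + 0.0075169 + 0.0011089 + 0.0053729 + 0.0011089 + 0.3443342 + 0.0087049 = 0.3768516 (working shown to 7 dp, full precision carried).
So 1/D = 2.653565, i.e. 2.6536 to 4 decimal places.

2.6536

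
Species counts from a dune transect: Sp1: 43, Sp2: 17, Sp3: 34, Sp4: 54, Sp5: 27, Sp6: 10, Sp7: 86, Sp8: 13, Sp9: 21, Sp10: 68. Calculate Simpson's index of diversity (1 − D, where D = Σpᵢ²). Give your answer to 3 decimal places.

Total N = 43+17+34+54+27+10+86+13+21+68 = 373, so the proportions are 0.11528, 0.04558, 0.09115, 0.14477, 0.07239, 0.02681, 0.23056, 0.03485, 0.0563, 0.18231 (working shown to 5 dp, full precision carried).
D = 0.11528² + 0.04558² + 0.09115² + 0.14477² + 0.07239² + 0.02681² + 0.23056² + 0.03485² + 0.0563² + 0.18231² = 0.01329 + 0.00208 + 0.00831 + 0.02096 + 0.00524 + 0.00072 + 0.05316 + 0.00121 + 0.00317 + 0.03324 = 0.14137.
So 1 − D = 0.85863, i.e. 0.859 to 3 decimal places.

0.859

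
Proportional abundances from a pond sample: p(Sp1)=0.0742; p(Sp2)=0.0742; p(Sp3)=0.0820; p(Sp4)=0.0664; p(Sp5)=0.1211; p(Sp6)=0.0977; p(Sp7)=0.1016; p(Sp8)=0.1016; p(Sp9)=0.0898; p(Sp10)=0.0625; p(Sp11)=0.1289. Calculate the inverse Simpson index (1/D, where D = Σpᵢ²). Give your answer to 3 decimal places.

D = 0.0742² + 0.0742² + 0.082² + 0.0664² + 0.1211² + 0.0977² + 0.1016² + 0.1016² + 0.0898² + 0.0625² + 0.1289² = 0.00550564 + 0.00550564 + 0.00672400 + 0.00440896 + 0.01466521 + 0.00954529 + 0.01032256 + 0.01032256 + 0.00806404 + 0.00390625 + 0.01661521 = 0.09558536 (working shown to 8 dp, full precision carried).
So 1/D = 10.46185, i.e. 10.462 to 3 decimal places.

10.462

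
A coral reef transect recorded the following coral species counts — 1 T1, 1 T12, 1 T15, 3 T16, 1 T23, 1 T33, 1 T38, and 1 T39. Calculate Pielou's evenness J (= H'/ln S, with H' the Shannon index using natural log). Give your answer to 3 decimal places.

0.949

Total N = 1+1+1+3+1+1+1+1 = 10, so the proportions are 0.1, 0.1, 0.1, 0.3, 0.1, 0.1, 0.1, 0.1 (working shown to 5 dp, full precision carried).
H' = −Σ pᵢ ln pᵢ = −((-0.23026) + (-0.23026) + (-0.23026) + (-0.36119) + (-0.23026) + (-0.23026) + (-0.23026) + (-0.23026)) = 1.97300.
With S = 8 species, ln S = 2.07944, so J = 1.97300/2.07944 = 0.94881, i.e. 0.949 to 3 decimal places.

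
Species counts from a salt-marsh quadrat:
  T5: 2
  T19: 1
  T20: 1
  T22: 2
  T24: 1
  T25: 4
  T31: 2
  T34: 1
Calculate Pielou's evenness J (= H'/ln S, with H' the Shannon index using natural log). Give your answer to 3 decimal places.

0.936

Total N = 2+1+1+2+1+4+2+1 = 14, so the proportions are 0.14286, 0.07143, 0.07143, 0.14286, 0.07143, 0.28571, 0.14286, 0.07143 (working shown to 5 dp, full precision carried).
H' = −Σ pᵢ ln pᵢ = −((-0.27799) + (-0.18850) + (-0.18850) + (-0.27799) + (-0.18850) + (-0.35793) + (-0.27799) + (-0.18850)) = 1.94591.
With S = 8 species, ln S = 2.07944, so J = 1.94591/2.07944 = 0.93578, i.e. 0.936 to 3 decimal places.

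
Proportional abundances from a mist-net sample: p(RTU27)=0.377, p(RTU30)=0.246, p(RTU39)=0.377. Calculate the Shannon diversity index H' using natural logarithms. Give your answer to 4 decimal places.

1.0805

Each pᵢ ln pᵢ term (working shown to 6 dp, full precision carried): 0.377×(-0.975510)=-0.367767, 0.246×(-1.402424)=-0.344996, 0.377×(-0.975510)=-0.367767.
Sum = -1.080531, so H' = 1.0805.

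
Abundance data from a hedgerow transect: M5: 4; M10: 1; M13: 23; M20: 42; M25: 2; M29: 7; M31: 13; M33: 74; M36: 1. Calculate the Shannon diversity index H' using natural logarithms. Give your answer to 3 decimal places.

Total N = 4+1+23+42+2+7+13+74+1 = 167, so the proportions are 0.02395, 0.00599, 0.13772, 0.2515, 0.01198, 0.04192, 0.07784, 0.44311, 0.00599 (working shown to 5 dp, full precision carried).
Each pᵢ ln pᵢ term: 0.02395×(-3.73170)=-0.08938, 0.00599×(-5.11799)=-0.03065, 0.13772×(-1.98250)=-0.27304, 0.2515×(-1.38032)=-0.34715, 0.01198×(-4.42485)=-0.05299, 0.04192×(-3.17208)=-0.13296, 0.07784×(-2.55304)=-0.19874, 0.44311×(-0.81393)=-0.36066, 0.00599×(-5.11799)=-0.03065.
Sum = -1.51622, so H' = 1.516.

1.516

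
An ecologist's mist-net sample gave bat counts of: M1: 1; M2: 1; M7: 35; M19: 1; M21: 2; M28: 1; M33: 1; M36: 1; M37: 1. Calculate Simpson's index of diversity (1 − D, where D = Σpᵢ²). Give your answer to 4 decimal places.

0.3616

Total N = 1+1+35+1+2+1+1+1+1 = 44, so the proportions are 0.022727, 0.022727, 0.795455, 0.022727, 0.045455, 0.022727, 0.022727, 0.022727, 0.022727 (working shown to 6 dp, full precision carried).
D = 0.022727² + 0.022727² + 0.795455² + 0.022727² + 0.045455² + 0.022727² + 0.022727² + 0.022727² + 0.022727² = 0.000517 + 0.000517 + 0.632748 + 0.000517 + 0.002066 + 0.000517 + 0.000517 + 0.000517 + 0.000517 = 0.638430.
So 1 − D = 0.361570, i.e. 0.3616 to 4 decimal places.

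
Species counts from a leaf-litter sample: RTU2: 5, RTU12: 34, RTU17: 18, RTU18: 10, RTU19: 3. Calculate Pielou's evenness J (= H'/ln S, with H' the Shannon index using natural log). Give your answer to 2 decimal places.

Total N = 5+34+18+10+3 = 70, so the proportions are 0.0714, 0.4857, 0.2571, 0.1429, 0.0429 (working shown to 4 dp, full precision carried).
H' = −Σ pᵢ ln pᵢ = −((-0.1885) + (-0.3508) + (-0.3492) + (-0.2780) + (-0.1350)) = 1.3015.
With S = 5 species, ln S = 1.6094, so J = 1.3015/1.6094 = 0.8086, i.e. 0.81 to 2 decimal places.

0.81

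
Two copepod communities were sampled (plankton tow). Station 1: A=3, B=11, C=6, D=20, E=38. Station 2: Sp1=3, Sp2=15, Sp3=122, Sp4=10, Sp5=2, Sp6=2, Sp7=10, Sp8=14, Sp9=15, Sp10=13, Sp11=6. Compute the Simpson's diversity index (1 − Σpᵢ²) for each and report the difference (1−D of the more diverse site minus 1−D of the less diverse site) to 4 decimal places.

Station 1: N=78, proportions 0.038462, 0.141026, 0.076923, 0.25641, 0.487179, giving 1−D = 0.669625 (working shown to 6 dp, full precision carried).
Station 2: N=212, proportions 0.014151, 0.070755, 0.575472, 0.04717, 0.009434, 0.009434, 0.04717, 0.066038, 0.070755, 0.061321, 0.028302, giving 1−D = 0.645069.
Difference = |0.669625 − 0.645069| = 0.024556, i.e. 0.0246 to 4 decimal places.

0.0246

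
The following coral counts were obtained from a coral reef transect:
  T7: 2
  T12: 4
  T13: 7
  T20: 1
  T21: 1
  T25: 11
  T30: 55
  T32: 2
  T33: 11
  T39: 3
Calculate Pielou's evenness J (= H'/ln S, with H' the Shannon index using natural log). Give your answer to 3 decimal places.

Total N = 2+4+7+1+1+11+55+2+11+3 = 97, so the proportions are 0.02062, 0.04124, 0.07216, 0.01031, 0.01031, 0.1134, 0.56701, 0.02062, 0.1134, 0.03093 (working shown to 5 dp, full precision carried).
H' = −Σ pᵢ ln pᵢ = −((-0.08003) + (-0.13148) + (-0.18971) + (-0.04716) + (-0.04716) + (-0.24686) + (-0.32171) + (-0.08003) + (-0.24686) + (-0.10751)) = 1.49850.
With S = 10 species, ln S = 2.30259, so J = 1.49850/2.30259 = 0.65079, i.e. 0.651 to 3 decimal places.

0.651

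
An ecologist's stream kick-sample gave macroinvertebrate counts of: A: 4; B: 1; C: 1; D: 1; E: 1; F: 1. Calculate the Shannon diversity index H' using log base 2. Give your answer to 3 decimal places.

Total N = 4+1+1+1+1+1 = 9, so the proportions are 0.44444, 0.11111, 0.11111, 0.11111, 0.11111, 0.11111 (working shown to 5 dp, full precision carried).
Each pᵢ log₂ pᵢ term: 0.44444×(-1.16993)=-0.51997, 0.11111×(-3.16993)=-0.35221, 0.11111×(-3.16993)=-0.35221, 0.11111×(-3.16993)=-0.35221, 0.11111×(-3.16993)=-0.35221, 0.11111×(-3.16993)=-0.35221.
Sum = -2.28104, so H' = 2.281.

2.281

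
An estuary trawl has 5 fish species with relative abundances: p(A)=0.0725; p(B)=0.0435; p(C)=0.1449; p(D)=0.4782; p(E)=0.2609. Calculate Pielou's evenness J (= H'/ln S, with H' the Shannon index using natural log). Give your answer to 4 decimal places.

0.8139

H' = −Σ pᵢ ln pᵢ = −((-0.190252) + (-0.136372) + (-0.279905) + (-0.352781) + (-0.350550)) = 1.309860 (working shown to 6 dp, full precision carried).
With S = 5 species, ln S = 1.609438, so J = 1.309860/1.609438 = 0.813862, i.e. 0.8139 to 4 decimal places.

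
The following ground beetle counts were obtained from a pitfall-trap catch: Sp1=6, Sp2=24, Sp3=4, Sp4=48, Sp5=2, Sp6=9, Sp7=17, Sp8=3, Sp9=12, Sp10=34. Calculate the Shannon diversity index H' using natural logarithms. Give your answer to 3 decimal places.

1.920

Total N = 6+24+4+48+2+9+17+3+12+34 = 159, so the proportions are 0.03774, 0.15094, 0.02516, 0.30189, 0.01258, 0.0566, 0.10692, 0.01887, 0.07547, 0.21384 (working shown to 5 dp, full precision carried).
Each pᵢ ln pᵢ term: 0.03774×(-3.27714)=-0.12367, 0.15094×(-1.89085)=-0.28541, 0.02516×(-3.68261)=-0.09264, 0.30189×(-1.19770)=-0.36157, 0.01258×(-4.37576)=-0.05504, 0.0566×(-2.87168)=-0.16255, 0.10692×(-2.23569)=-0.23904, 0.01887×(-3.97029)=-0.07491, 0.07547×(-2.58400)=-0.19502, 0.21384×(-1.54254)=-0.32985.
Sum = -1.91970, so H' = 1.920.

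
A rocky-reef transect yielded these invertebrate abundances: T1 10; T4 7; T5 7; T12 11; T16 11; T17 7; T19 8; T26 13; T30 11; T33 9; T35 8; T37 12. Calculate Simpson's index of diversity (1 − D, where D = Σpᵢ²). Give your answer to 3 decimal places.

0.913

Total N = 10+7+7+11+11+7+8+13+11+9+8+12 = 114, so the proportions are 0.08772, 0.0614, 0.0614, 0.09649, 0.09649, 0.0614, 0.07018, 0.11404, 0.09649, 0.07895, 0.07018, 0.10526 (working shown to 5 dp, full precision carried).
D = 0.08772² + 0.0614² + 0.0614² + 0.09649² + 0.09649² + 0.0614² + 0.07018² + 0.11404² + 0.09649² + 0.07895² + 0.07018² + 0.10526² = 0.00769 + 0.00377 + 0.00377 + 0.00931 + 0.00931 + 0.00377 + 0.00492 + 0.01300 + 0.00931 + 0.00623 + 0.00492 + 0.01108 = 0.08710.
So 1 − D = 0.91290, i.e. 0.913 to 3 decimal places.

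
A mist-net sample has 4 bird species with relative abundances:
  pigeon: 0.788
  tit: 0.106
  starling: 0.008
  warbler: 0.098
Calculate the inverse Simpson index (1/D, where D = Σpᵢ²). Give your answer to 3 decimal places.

1.558

D = 0.788² + 0.106² + 0.008² + 0.098² = 0.620944 + 0.011236 + 0.000064 + 0.009604 = 0.641848 (working shown to 6 dp, full precision carried).
So 1/D = 1.55800, i.e. 1.558 to 3 decimal places.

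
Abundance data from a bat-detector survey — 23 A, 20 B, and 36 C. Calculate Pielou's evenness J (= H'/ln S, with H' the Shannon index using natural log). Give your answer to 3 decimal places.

Total N = 23+20+36 = 79, so the proportions are 0.29114, 0.25316, 0.4557 (working shown to 5 dp, full precision carried).
H' = −Σ pᵢ ln pᵢ = −((-0.35925) + (-0.34778) + (-0.35814)) = 1.06517.
With S = 3 species, ln S = 1.09861, so J = 1.06517/1.09861 = 0.96956, i.e. 0.970 to 3 decimal places.

0.970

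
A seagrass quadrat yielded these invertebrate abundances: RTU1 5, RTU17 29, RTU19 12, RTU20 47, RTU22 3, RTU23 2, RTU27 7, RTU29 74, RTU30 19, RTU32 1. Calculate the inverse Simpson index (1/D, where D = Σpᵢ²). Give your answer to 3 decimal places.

4.343

Total N = 5+29+12+47+3+2+7+74+19+1 = 199, so the proportions are 0.0251256, 0.1457286, 0.0603015, 0.2361809, 0.0150754, 0.0100503, 0.0351759, 0.3718593, 0.0954774, 0.0050251 (working shown to 7 dp, full precision carried).
D = 0.0251256² + 0.1457286² + 0.0603015² + 0.2361809² + 0.0150754² + 0.0100503² + 0.0351759² + 0.3718593² + 0.0954774² + 0.0050251² = 0.0006313 + 0.0212368 + 0.0036363 + 0.0557814 + 0.0002273 + 0.0001010 + 0.0012373 + 0.1382793 + 0.0091159 + 0.0000253 = 0.2302720.
So 1/D = 4.34269, i.e. 4.343 to 3 decimal places.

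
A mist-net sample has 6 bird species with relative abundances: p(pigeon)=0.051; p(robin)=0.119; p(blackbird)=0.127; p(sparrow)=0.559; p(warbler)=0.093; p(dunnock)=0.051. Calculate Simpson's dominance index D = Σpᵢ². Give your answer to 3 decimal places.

D = 0.051² + 0.119² + 0.127² + 0.559² + 0.093² + 0.051² = 0.00260 + 0.01416 + 0.01613 + 0.31248 + 0.00865 + 0.00260 = 0.35662 (working shown to 5 dp, full precision carried).
To 3 decimal places, D = 0.357.

0.357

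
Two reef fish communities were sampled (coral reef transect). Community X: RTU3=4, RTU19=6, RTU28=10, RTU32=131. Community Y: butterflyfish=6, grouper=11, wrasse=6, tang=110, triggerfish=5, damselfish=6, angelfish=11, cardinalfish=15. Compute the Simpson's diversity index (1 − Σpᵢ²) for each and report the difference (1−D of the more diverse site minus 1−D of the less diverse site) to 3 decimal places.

0.320

Community X: N=151, proportions 0.02649, 0.03974, 0.06623, 0.86755, giving 1−D = 0.24069 (working shown to 5 dp, full precision carried).
Community Y: N=170, proportions 0.03529, 0.06471, 0.03529, 0.64706, 0.02941, 0.03529, 0.06471, 0.08824, giving 1−D = 0.56055.
Difference = |0.24069 − 0.56055| = 0.31986, i.e. 0.320 to 3 decimal places.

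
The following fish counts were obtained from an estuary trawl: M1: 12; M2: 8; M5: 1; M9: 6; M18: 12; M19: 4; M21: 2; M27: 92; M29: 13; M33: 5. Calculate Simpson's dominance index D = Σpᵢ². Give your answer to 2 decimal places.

0.38

Total N = 12+8+1+6+12+4+2+92+13+5 = 155, so the proportions are 0.0774, 0.0516, 0.0065, 0.0387, 0.0774, 0.0258, 0.0129, 0.5935, 0.0839, 0.0323 (working shown to 4 dp, full precision carried).
D = 0.0774² + 0.0516² + 0.0065² + 0.0387² + 0.0774² + 0.0258² + 0.0129² + 0.5935² + 0.0839² + 0.0323² = 0.0060 + 0.0027 + 0.0000 + 0.0015 + 0.0060 + 0.0007 + 0.0002 + 0.3523 + 0.0070 + 0.0010 = 0.3774.
To 2 decimal places, D = 0.38.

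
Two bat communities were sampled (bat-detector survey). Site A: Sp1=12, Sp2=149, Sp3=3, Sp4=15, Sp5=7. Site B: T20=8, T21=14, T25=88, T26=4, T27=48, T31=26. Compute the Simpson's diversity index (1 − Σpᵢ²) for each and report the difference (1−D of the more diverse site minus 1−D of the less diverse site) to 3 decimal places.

0.343

Site A: N=186, proportions 0.064516, 0.801075, 0.016129, 0.080645, 0.037634, giving 1−D = 0.345936 (working shown to 6 dp, full precision carried).
Site B: N=188, proportions 0.042553, 0.074468, 0.468085, 0.021277, 0.255319, 0.138298, giving 1−D = 0.688773.
Difference = |0.345936 − 0.688773| = 0.342837, i.e. 0.343 to 3 decimal places.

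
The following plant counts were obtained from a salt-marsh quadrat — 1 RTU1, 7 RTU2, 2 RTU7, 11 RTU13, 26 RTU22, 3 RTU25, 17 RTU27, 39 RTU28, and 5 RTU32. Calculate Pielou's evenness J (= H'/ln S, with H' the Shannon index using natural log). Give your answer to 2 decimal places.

0.80

Total N = 1+7+2+11+26+3+17+39+5 = 111, so the proportions are 0.009, 0.0631, 0.018, 0.0991, 0.2342, 0.027, 0.1532, 0.3514, 0.045 (working shown to 4 dp, full precision carried).
H' = −Σ pᵢ ln pᵢ = −((-0.0424) + (-0.1743) + (-0.0724) + (-0.2291) + (-0.3400) + (-0.0976) + (-0.2874) + (-0.3675) + (-0.1396)) = 1.7502.
With S = 9 species, ln S = 2.1972, so J = 1.7502/2.1972 = 0.7966, i.e. 0.80 to 2 decimal places.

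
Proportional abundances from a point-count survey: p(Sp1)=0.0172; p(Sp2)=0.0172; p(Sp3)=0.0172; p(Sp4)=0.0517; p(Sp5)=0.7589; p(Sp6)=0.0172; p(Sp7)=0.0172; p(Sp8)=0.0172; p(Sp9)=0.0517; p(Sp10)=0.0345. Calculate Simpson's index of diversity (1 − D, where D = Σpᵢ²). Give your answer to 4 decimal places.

D = 0.0172² + 0.0172² + 0.0172² + 0.0517² + 0.7589² + 0.0172² + 0.0172² + 0.0172² + 0.0517² + 0.0345² = 0.000296 + 0.000296 + 0.000296 + 0.002673 + 0.575929 + 0.000296 + 0.000296 + 0.000296 + 0.002673 + 0.001190 = 0.584240 (working shown to 6 dp, full precision carried).
So 1 − D = 0.415760, i.e. 0.4158 to 4 decimal places.

0.4158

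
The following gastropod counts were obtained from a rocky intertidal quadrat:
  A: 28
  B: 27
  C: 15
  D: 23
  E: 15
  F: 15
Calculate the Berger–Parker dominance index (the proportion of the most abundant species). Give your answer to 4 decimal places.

0.2276

Total N = 28+27+15+23+15+15 = 123, so the proportions are 0.227642, 0.219512, 0.121951, 0.186992, 0.121951, 0.121951 (working shown to 6 dp, full precision carried).
The largest proportion is 0.227642, i.e. d = 0.2276 to 4 decimal places.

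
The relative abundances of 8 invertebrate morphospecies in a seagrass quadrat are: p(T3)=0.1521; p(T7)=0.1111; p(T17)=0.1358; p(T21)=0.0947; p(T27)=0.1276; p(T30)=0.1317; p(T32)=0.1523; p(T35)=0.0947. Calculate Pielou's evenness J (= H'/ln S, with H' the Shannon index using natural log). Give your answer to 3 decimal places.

0.993

H' = −Σ pᵢ ln pᵢ = −((-0.28644) + (-0.24412) + (-0.27113) + (-0.22321) + (-0.26271) + (-0.26699) + (-0.28661) + (-0.22321)) = 2.06443 (working shown to 5 dp, full precision carried).
With S = 8 species, ln S = 2.07944, so J = 2.06443/2.07944 = 0.99278, i.e. 0.993 to 3 decimal places.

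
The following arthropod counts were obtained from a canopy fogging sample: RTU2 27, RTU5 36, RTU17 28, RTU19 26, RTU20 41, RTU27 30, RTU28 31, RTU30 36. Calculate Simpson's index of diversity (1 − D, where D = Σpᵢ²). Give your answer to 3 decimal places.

Total N = 27+36+28+26+41+30+31+36 = 255, so the proportions are 0.10588, 0.14118, 0.1098, 0.10196, 0.16078, 0.11765, 0.12157, 0.14118 (working shown to 5 dp, full precision carried).
D = 0.10588² + 0.14118² + 0.1098² + 0.10196² + 0.16078² + 0.11765² + 0.12157² + 0.14118² = 0.01121 + 0.01993 + 0.01206 + 0.01040 + 0.02585 + 0.01384 + 0.01478 + 0.01993 = 0.12800.
So 1 − D = 0.87200, i.e. 0.872 to 3 decimal places.

0.872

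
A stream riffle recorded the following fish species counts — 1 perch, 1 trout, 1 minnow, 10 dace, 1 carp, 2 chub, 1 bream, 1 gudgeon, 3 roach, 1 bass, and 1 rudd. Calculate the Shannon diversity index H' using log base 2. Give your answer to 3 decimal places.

Total N = 1+1+1+10+1+2+1+1+3+1+1 = 23, so the proportions are 0.04348, 0.04348, 0.04348, 0.43478, 0.04348, 0.08696, 0.04348, 0.04348, 0.13043, 0.04348, 0.04348 (working shown to 5 dp, full precision carried).
Each pᵢ log₂ pᵢ term: 0.04348×(-4.52356)=-0.19668, 0.04348×(-4.52356)=-0.19668, 0.04348×(-4.52356)=-0.19668, 0.43478×(-1.20163)=-0.52245, 0.04348×(-4.52356)=-0.19668, 0.08696×(-3.52356)=-0.30640, 0.04348×(-4.52356)=-0.19668, 0.04348×(-4.52356)=-0.19668, 0.13043×(-2.93860)=-0.38330, 0.04348×(-4.52356)=-0.19668, 0.04348×(-4.52356)=-0.19668.
Sum = -2.78555, so H' = 2.786.

2.786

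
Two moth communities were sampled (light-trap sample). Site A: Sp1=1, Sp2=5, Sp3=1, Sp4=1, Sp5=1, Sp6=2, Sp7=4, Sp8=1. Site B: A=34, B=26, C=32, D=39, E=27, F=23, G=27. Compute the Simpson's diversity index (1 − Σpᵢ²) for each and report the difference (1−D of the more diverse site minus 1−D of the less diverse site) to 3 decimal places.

0.048

Site A: N=16, proportions 0.0625, 0.3125, 0.0625, 0.0625, 0.0625, 0.125, 0.25, 0.0625, giving 1−D = 0.8046875 (working shown to 7 dp, full precision carried).
Site B: N=208, proportions 0.1634615, 0.125, 0.1538462, 0.1875, 0.1298077, 0.1105769, 0.1298077, giving 1−D = 0.8529031.
Difference = |0.8046875 − 0.8529031| = 0.0482156, i.e. 0.048 to 3 decimal places.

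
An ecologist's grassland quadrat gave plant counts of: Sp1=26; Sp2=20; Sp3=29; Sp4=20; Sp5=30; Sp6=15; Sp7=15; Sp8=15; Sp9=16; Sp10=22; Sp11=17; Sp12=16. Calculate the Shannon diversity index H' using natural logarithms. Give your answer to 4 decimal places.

Total N = 26+20+29+20+30+15+15+15+16+22+17+16 = 241, so the proportions are 0.107884, 0.082988, 0.120332, 0.082988, 0.124481, 0.062241, 0.062241, 0.062241, 0.06639, 0.091286, 0.070539, 0.06639 (working shown to 6 dp, full precision carried).
Each pᵢ ln pᵢ term: 0.107884×(-2.226700)=-0.240225, 0.082988×(-2.489065)=-0.206561, 0.120332×(-2.117501)=-0.254803, 0.082988×(-2.489065)=-0.206561, 0.124481×(-2.083600)=-0.259369, 0.062241×(-2.776747)=-0.172827, 0.062241×(-2.776747)=-0.172827, 0.062241×(-2.776747)=-0.172827, 0.06639×(-2.712208)=-0.180064, 0.091286×(-2.393754)=-0.218517, 0.070539×(-2.651584)=-0.187041, 0.06639×(-2.712208)=-0.180064.
Sum = -2.451685, so H' = 2.4517.

2.4517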